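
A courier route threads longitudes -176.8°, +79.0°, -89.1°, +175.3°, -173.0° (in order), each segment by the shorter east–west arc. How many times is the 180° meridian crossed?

Leg 1: -176.8° → +79.0°, shortest Δλ = -104.2° (west) — crosses 180°.
Leg 2: +79.0° → -89.1°, shortest Δλ = -168.1° (west) — does not cross 180°.
Leg 3: -89.1° → +175.3°, shortest Δλ = -95.6° (west) — crosses 180°.
Leg 4: +175.3° → -173.0°, shortest Δλ = 11.7° (east) — crosses 180°.
Total crossings: 3.

3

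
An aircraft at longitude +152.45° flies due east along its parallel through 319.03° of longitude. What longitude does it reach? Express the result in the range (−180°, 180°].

+111.48°

Start at +152.45°; shift +319.03° → +471.48°.
+471.48° lies outside (−180°, 180°]; subtract 360° → +111.48°.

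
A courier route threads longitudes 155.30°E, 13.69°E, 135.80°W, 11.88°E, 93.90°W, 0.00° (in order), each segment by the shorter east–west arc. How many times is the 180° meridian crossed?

0

Leg 1: +155.30° → +13.69°, shortest Δλ = -141.61° (west) — does not cross 180°.
Leg 2: +13.69° → -135.80°, shortest Δλ = -149.49° (west) — does not cross 180°.
Leg 3: -135.80° → +11.88°, shortest Δλ = 147.68° (east) — does not cross 180°.
Leg 4: +11.88° → -93.90°, shortest Δλ = -105.78° (west) — does not cross 180°.
Leg 5: -93.90° → -0.00°, shortest Δλ = 93.9° (east) — does not cross 180°.
Total crossings: 0.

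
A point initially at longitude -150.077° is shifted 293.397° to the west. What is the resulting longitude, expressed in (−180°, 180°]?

-83.474°

Start at -150.077°; shift −293.397° → -443.474°.
-443.474° lies outside (−180°, 180°]; add 360° → -83.474°.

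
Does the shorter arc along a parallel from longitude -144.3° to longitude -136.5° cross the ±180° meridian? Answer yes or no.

No

Signed shortest Δλ = ((-136.5 − -144.3 + 180) mod 360) − 180 = 7.8°.
Going east by 7.8° from -144.3° reaches -136.5° without touching 180°.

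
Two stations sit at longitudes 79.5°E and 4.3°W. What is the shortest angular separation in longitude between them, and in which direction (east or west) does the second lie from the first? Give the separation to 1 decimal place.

83.8° west

Raw difference: -4.3 − 79.5 = -83.8°.
Normalise into (−180°, 180°]: -83.8° stays -83.8°.
Negative ⇒ the second point lies to the west; separation 83.8°.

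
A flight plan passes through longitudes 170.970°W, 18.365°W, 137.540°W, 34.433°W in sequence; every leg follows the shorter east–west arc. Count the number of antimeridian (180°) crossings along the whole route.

0

Leg 1: -170.970° → -18.365°, shortest Δλ = 152.605° (east) — does not cross 180°.
Leg 2: -18.365° → -137.540°, shortest Δλ = -119.175° (west) — does not cross 180°.
Leg 3: -137.540° → -34.433°, shortest Δλ = 103.107° (east) — does not cross 180°.
Total crossings: 0.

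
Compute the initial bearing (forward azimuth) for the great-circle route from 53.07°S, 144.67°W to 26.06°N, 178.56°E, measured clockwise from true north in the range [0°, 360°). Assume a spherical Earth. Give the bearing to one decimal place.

Δλ = 178.56 − -144.67 = 323.23°; wrapped into (−180°, 180°]: -36.77°.
θ = atan2( sin Δλ · cos φ₂ , cos φ₁ · sin φ₂ − sin φ₁ · cos φ₂ · cos Δλ )
  = atan2(-0.53775, 0.83919) = -32.652° → normalised to [0°, 360°): 327.348°.

327.3°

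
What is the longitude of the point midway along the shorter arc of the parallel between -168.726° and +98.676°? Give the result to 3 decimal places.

Signed shortest Δλ from -168.726° to +98.676° is -92.598°.
Midpoint longitude = -168.726° + (-92.598°)/2 = -168.726° − 46.299° = -215.025°.
Normalise into (−180°, 180°]: +144.975°.
(The naïve average (-168.726 + +98.676)/2 = -35.025° is on the wrong side of the globe.)

+144.975°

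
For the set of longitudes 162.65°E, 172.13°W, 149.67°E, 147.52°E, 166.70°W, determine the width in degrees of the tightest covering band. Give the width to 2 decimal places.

Sort the longitudes: -172.13°, -166.70°, +147.52°, +149.67°, +162.65°.
Eastward gaps between consecutive values (wrapping around): 5.43°, 314.22°, 2.15°, 12.98°, 25.22°.
Largest gap = 314.22° ⇒ minimal covering band is its complement: 360° − 314.22° = 45.78°.
Band runs from +147.52° eastward to -166.70°, crossing the antimeridian.

45.78°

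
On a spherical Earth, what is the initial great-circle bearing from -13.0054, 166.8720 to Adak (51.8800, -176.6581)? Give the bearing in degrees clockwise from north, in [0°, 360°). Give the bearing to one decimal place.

Δλ = -176.6581 − 166.8720 = -343.5301°; wrapped into (−180°, 180°]: 16.4699°.
θ = atan2( sin Δλ · cos φ₂ , cos φ₁ · sin φ₂ − sin φ₁ · cos φ₂ · cos Δλ )
  = atan2(0.17501, 0.89976) = 11.007° → normalised to [0°, 360°): 11.007°.

11.0°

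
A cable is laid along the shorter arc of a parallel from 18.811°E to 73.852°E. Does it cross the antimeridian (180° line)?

No

Signed shortest Δλ = ((73.852 − 18.811 + 180) mod 360) − 180 = 55.041°.
Going east by 55.041° from +18.811° reaches +73.852° without touching 180°.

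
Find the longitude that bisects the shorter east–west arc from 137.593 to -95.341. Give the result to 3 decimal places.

-158.874°

Signed shortest Δλ from +137.593° to -95.341° is +127.066°.
Midpoint longitude = +137.593° + (+127.066°)/2 = +137.593° + 63.533° = +201.126°.
Normalise into (−180°, 180°]: -158.874°.
(The naïve average (+137.593 + -95.341)/2 = 21.126° is on the wrong side of the globe.)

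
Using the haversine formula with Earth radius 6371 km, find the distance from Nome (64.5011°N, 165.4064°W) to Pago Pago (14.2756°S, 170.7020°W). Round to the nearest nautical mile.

4736 nmi

Δλ = -170.7020 − -165.4064 = -5.2956°.
Δφ = -14.2756 − 64.5011 = -78.7767°.
a = sin²(Δφ/2) + cos φ₁ · cos φ₂ · sin²(Δλ/2) = 0.403574.
c = 2·atan2(√a, √(1−a)) = 1.37673 rad → d = 6371·c ≈ 8771.13 km ≈ 4736.03 nmi.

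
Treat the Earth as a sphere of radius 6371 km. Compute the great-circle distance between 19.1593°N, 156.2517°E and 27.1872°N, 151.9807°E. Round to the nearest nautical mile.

Δλ = 151.9807 − 156.2517 = -4.2710°.
Δφ = 27.1872 − 19.1593 = 8.0279°.
a = sin²(Δφ/2) + cos φ₁ · cos φ₂ · sin²(Δλ/2) = 0.006067.
c = 2·atan2(√a, √(1−a)) = 0.15593 rad → d = 6371·c ≈ 993.46 km ≈ 536.43 nmi.

536 nmi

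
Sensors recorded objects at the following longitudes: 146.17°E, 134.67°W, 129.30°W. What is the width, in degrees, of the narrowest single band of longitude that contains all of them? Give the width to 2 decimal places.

Sort the longitudes: -134.67°, -129.30°, +146.17°.
Eastward gaps between consecutive values (wrapping around): 5.37°, 275.47°, 79.16°.
Largest gap = 275.47° ⇒ minimal covering band is its complement: 360° − 275.47° = 84.53°.
Band runs from +146.17° eastward to -129.30°, crossing the antimeridian.

84.53°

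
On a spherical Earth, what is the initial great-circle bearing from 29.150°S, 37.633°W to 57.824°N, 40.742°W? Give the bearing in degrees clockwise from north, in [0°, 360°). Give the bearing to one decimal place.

Δλ = -40.742 − -37.633 = -3.109°.
θ = atan2( sin Δλ · cos φ₂ , cos φ₁ · sin φ₂ − sin φ₁ · cos φ₂ · cos Δλ )
  = atan2(-0.02888, 0.99822) = -1.657° → normalised to [0°, 360°): 358.343°.

358.3°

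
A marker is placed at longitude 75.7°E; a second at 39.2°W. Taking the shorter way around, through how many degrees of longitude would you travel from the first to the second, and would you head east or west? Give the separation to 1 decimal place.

Raw difference: -39.2 − 75.7 = -114.9°.
Normalise into (−180°, 180°]: -114.9° stays -114.9°.
Negative ⇒ the second point lies to the west; separation 114.9°.

114.9° west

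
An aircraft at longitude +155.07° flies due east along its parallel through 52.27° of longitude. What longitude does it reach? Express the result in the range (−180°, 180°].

Start at +155.07°; shift +52.27° → +207.34°.
+207.34° lies outside (−180°, 180°]; subtract 360° → -152.66°.

-152.66°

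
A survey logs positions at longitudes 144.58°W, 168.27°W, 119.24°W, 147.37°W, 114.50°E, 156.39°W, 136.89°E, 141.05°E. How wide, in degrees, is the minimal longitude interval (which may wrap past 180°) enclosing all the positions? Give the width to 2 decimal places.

126.26°

Sort the longitudes: -168.27°, -156.39°, -147.37°, -144.58°, -119.24°, +114.50°, +136.89°, +141.05°.
Eastward gaps between consecutive values (wrapping around): 11.88°, 9.02°, 2.79°, 25.34°, 233.74°, 22.39°, 4.16°, 50.68°.
Largest gap = 233.74° ⇒ minimal covering band is its complement: 360° − 233.74° = 126.26°.
Band runs from +114.50° eastward to -119.24°, crossing the antimeridian.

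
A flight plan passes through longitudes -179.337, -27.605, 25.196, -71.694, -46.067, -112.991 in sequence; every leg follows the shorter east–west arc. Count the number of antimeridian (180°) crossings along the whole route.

0

Leg 1: -179.337° → -27.605°, shortest Δλ = 151.732° (east) — does not cross 180°.
Leg 2: -27.605° → +25.196°, shortest Δλ = 52.801° (east) — does not cross 180°.
Leg 3: +25.196° → -71.694°, shortest Δλ = -96.89° (west) — does not cross 180°.
Leg 4: -71.694° → -46.067°, shortest Δλ = 25.627° (east) — does not cross 180°.
Leg 5: -46.067° → -112.991°, shortest Δλ = -66.924° (west) — does not cross 180°.
Total crossings: 0.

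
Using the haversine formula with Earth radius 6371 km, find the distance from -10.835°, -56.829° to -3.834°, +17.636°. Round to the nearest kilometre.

Δλ = 17.636 − -56.829 = 74.465°.
Δφ = -3.834 − -10.835 = 7.001°.
a = sin²(Δφ/2) + cos φ₁ · cos φ₂ · sin²(Δλ/2) = 0.362483.
c = 2·atan2(√a, √(1−a)) = 1.29217 rad → d = 6371·c ≈ 8232.43 km.

8232 km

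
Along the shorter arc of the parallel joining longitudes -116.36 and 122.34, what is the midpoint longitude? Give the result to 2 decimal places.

Signed shortest Δλ from -116.36° to +122.34° is -121.30°.
Midpoint longitude = -116.36° + (-121.30°)/2 = -116.36° − 60.65° = -177.01°.
(The naïve average (-116.36 + +122.34)/2 = 2.99° is on the wrong side of the globe.)

-177.01°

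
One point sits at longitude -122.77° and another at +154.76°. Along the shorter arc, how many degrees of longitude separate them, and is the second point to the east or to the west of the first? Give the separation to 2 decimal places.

Raw difference: 154.76 − -122.77 = 277.53°.
Normalise into (−180°, 180°]: 277.53° − 360° = -82.47°.
Negative ⇒ the second point lies to the west; separation 82.47°.

82.47° west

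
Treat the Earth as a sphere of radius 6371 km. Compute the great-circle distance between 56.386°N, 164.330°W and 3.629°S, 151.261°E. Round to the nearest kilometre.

Δλ = 151.261 − -164.330 = 315.591°; wrapped into (−180°, 180°]: -44.409°.
Δφ = -3.629 − 56.386 = -60.015°.
a = sin²(Δφ/2) + cos φ₁ · cos φ₂ · sin²(Δλ/2) = 0.329019.
c = 2·atan2(√a, √(1−a)) = 1.22179 rad → d = 6371·c ≈ 7784.03 km.

7784 km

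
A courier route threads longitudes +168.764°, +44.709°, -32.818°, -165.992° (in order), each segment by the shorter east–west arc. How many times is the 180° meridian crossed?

Leg 1: +168.764° → +44.709°, shortest Δλ = -124.055° (west) — does not cross 180°.
Leg 2: +44.709° → -32.818°, shortest Δλ = -77.527° (west) — does not cross 180°.
Leg 3: -32.818° → -165.992°, shortest Δλ = -133.174° (west) — does not cross 180°.
Total crossings: 0.

0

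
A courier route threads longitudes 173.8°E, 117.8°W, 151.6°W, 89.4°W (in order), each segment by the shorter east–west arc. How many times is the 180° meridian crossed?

1

Leg 1: +173.8° → -117.8°, shortest Δλ = 68.4° (east) — crosses 180°.
Leg 2: -117.8° → -151.6°, shortest Δλ = -33.8° (west) — does not cross 180°.
Leg 3: -151.6° → -89.4°, shortest Δλ = 62.2° (east) — does not cross 180°.
Total crossings: 1.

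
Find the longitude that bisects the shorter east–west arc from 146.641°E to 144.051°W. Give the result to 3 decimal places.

Signed shortest Δλ from +146.641° to -144.051° is +69.308°.
Midpoint longitude = +146.641° + (+69.308°)/2 = +146.641° + 34.654° = +181.295°.
Normalise into (−180°, 180°]: -178.705°.
(The naïve average (+146.641 + -144.051)/2 = 1.295° is on the wrong side of the globe.)

178.705°W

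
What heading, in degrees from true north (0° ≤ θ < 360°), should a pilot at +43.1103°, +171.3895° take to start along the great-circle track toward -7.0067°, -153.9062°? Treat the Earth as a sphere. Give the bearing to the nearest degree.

Δλ = -153.9062 − 171.3895 = -325.2957°; wrapped into (−180°, 180°]: 34.7043°.
θ = atan2( sin Δλ · cos φ₂ , cos φ₁ · sin φ₂ − sin φ₁ · cos φ₂ · cos Δλ )
  = atan2(0.56509, -0.64669) = 138.852° → normalised to [0°, 360°): 138.852°.

139°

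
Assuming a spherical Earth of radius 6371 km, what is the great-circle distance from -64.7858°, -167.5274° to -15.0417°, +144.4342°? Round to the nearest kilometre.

Δλ = 144.4342 − -167.5274 = 311.9616°; wrapped into (−180°, 180°]: -48.0384°.
Δφ = -15.0417 − -64.7858 = 49.7441°.
a = sin²(Δφ/2) + cos φ₁ · cos φ₂ · sin²(Δλ/2) = 0.245062.
c = 2·atan2(√a, √(1−a)) = 1.03576 rad → d = 6371·c ≈ 6598.80 km.

6599 km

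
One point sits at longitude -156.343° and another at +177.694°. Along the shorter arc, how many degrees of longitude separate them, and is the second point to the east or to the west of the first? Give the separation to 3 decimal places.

Raw difference: 177.694 − -156.343 = 334.037°.
Normalise into (−180°, 180°]: 334.037° − 360° = -25.963°.
Negative ⇒ the second point lies to the west; separation 25.963°.

25.963° west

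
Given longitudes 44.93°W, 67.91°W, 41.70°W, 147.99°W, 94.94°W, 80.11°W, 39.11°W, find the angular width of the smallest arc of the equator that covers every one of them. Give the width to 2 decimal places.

Sort the longitudes: -147.99°, -94.94°, -80.11°, -67.91°, -44.93°, -41.70°, -39.11°.
Eastward gaps between consecutive values (wrapping around): 53.05°, 14.83°, 12.20°, 22.98°, 3.23°, 2.59°, 251.12°.
Largest gap = 251.12° ⇒ minimal covering band is its complement: 360° − 251.12° = 108.88°.
Band runs from -147.99° eastward to -39.11°.

108.88°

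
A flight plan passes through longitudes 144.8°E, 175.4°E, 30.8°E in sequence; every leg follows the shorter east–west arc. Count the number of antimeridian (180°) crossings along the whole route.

0

Leg 1: +144.8° → +175.4°, shortest Δλ = 30.6° (east) — does not cross 180°.
Leg 2: +175.4° → +30.8°, shortest Δλ = -144.6° (west) — does not cross 180°.
Total crossings: 0.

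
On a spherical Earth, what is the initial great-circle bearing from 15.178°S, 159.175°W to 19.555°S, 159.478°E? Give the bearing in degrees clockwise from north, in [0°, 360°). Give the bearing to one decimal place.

257.5°

Δλ = 159.478 − -159.175 = 318.653°; wrapped into (−180°, 180°]: -41.347°.
θ = atan2( sin Δλ · cos φ₂ , cos φ₁ · sin φ₂ − sin φ₁ · cos φ₂ · cos Δλ )
  = atan2(-0.62251, -0.13782) = -102.483° → normalised to [0°, 360°): 257.517°.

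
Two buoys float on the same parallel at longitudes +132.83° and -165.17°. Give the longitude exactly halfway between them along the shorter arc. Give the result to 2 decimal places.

+163.83°

Signed shortest Δλ from +132.83° to -165.17° is +62.00°.
Midpoint longitude = +132.83° + (+62.00°)/2 = +132.83° + 31.00° = +163.83°.
(The naïve average (+132.83 + -165.17)/2 = -16.17° is on the wrong side of the globe.)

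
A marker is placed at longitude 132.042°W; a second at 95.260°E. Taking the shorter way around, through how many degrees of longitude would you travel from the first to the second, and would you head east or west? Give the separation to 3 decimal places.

Raw difference: 95.260 − -132.042 = 227.302°.
Normalise into (−180°, 180°]: 227.302° − 360° = -132.698°.
Negative ⇒ the second point lies to the west; separation 132.698°.

132.698° west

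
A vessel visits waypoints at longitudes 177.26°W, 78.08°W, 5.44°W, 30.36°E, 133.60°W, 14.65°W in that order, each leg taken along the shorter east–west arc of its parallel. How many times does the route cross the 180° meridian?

0

Leg 1: -177.26° → -78.08°, shortest Δλ = 99.18° (east) — does not cross 180°.
Leg 2: -78.08° → -5.44°, shortest Δλ = 72.64° (east) — does not cross 180°.
Leg 3: -5.44° → +30.36°, shortest Δλ = 35.8° (east) — does not cross 180°.
Leg 4: +30.36° → -133.60°, shortest Δλ = -163.96° (west) — does not cross 180°.
Leg 5: -133.60° → -14.65°, shortest Δλ = 118.95° (east) — does not cross 180°.
Total crossings: 0.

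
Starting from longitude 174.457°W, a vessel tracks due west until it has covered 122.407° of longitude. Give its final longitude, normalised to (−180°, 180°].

63.136°E

Start at -174.457°; shift −122.407° → -296.864°.
-296.864° lies outside (−180°, 180°]; add 360° → +63.136°.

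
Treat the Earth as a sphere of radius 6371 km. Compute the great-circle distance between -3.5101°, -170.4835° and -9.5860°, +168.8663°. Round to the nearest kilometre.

2378 km

Δλ = 168.8663 − -170.4835 = 339.3498°; wrapped into (−180°, 180°]: -20.6502°.
Δφ = -9.5860 − -3.5101 = -6.0759°.
a = sin²(Δφ/2) + cos φ₁ · cos φ₂ · sin²(Δλ/2) = 0.034425.
c = 2·atan2(√a, √(1−a)) = 0.37324 rad → d = 6371·c ≈ 2377.94 km.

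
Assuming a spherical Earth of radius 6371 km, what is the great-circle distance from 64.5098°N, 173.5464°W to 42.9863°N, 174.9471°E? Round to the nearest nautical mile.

1350 nmi

Δλ = 174.9471 − -173.5464 = 348.4935°; wrapped into (−180°, 180°]: -11.5065°.
Δφ = 42.9863 − 64.5098 = -21.5235°.
a = sin²(Δφ/2) + cos φ₁ · cos φ₂ · sin²(Δλ/2) = 0.038030.
c = 2·atan2(√a, √(1−a)) = 0.39254 rad → d = 6371·c ≈ 2500.88 km ≈ 1350.37 nmi.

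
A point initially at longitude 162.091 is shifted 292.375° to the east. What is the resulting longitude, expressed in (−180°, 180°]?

Start at +162.091°; shift +292.375° → +454.466°.
+454.466° lies outside (−180°, 180°]; subtract 360° → +94.466°.

+94.466°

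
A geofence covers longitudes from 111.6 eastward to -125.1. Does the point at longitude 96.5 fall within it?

No

Band width going east from +111.6° to -125.1°: ((-125.1 − 111.6) mod 360) = 123.3°.
Offset of +96.5° east of the west edge: ((96.5 − 111.6) mod 360) = 344.9°.
344.9° > 123.3° ⇒ outside.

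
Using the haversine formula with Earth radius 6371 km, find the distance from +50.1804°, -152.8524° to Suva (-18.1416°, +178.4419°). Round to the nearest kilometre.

Δλ = 178.4419 − -152.8524 = 331.2943°; wrapped into (−180°, 180°]: -28.7057°.
Δφ = -18.1416 − 50.1804 = -68.3220°.
a = sin²(Δφ/2) + cos φ₁ · cos φ₂ · sin²(Δλ/2) = 0.352700.
c = 2·atan2(√a, √(1−a)) = 1.27176 rad → d = 6371·c ≈ 8102.38 km.

8102 km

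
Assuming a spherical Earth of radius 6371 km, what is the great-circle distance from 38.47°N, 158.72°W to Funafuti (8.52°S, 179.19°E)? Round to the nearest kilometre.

5704 km

Δλ = 179.19 − -158.72 = 337.91°; wrapped into (−180°, 180°]: -22.09°.
Δφ = -8.52 − 38.47 = -46.99°.
a = sin²(Δφ/2) + cos φ₁ · cos φ₂ · sin²(Δλ/2) = 0.187356.
c = 2·atan2(√a, √(1−a)) = 0.89530 rad → d = 6371·c ≈ 5703.93 km.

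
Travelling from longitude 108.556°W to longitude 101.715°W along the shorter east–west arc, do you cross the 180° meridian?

No

Signed shortest Δλ = ((-101.715 − -108.556 + 180) mod 360) − 180 = 6.841°.
Going east by 6.841° from -108.556° reaches -101.715° without touching 180°.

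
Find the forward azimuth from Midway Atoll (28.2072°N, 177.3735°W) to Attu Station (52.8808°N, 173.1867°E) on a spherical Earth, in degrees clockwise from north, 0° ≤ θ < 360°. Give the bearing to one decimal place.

346.8°

Δλ = 173.1867 − -177.3735 = 350.5602°; wrapped into (−180°, 180°]: -9.4398°.
θ = atan2( sin Δλ · cos φ₂ , cos φ₁ · sin φ₂ − sin φ₁ · cos φ₂ · cos Δλ )
  = atan2(-0.09898, 0.42131) = -13.221° → normalised to [0°, 360°): 346.779°.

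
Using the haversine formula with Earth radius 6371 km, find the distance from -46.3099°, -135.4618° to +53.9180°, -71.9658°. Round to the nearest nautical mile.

6830 nmi

Δλ = -71.9658 − -135.4618 = 63.4960°.
Δφ = 53.9180 − -46.3099 = 100.2279°.
a = sin²(Δφ/2) + cos φ₁ · cos φ₂ · sin²(Δλ/2) = 0.701417.
c = 2·atan2(√a, √(1−a)) = 1.98541 rad → d = 6371·c ≈ 12649.03 km ≈ 6829.93 nmi.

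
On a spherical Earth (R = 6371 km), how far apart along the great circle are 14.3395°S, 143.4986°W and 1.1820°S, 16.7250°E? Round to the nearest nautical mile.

9307 nmi

Δλ = 16.7250 − -143.4986 = 160.2236°.
Δφ = -1.1820 − -14.3395 = 13.1575°.
a = sin²(Δφ/2) + cos φ₁ · cos φ₂ · sin²(Δλ/2) = 0.953200.
c = 2·atan2(√a, √(1−a)) = 2.70548 rad → d = 6371·c ≈ 17236.60 km ≈ 9307.02 nmi.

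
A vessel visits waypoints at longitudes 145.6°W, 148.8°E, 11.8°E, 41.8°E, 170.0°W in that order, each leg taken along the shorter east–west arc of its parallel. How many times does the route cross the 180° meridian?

2

Leg 1: -145.6° → +148.8°, shortest Δλ = -65.6° (west) — crosses 180°.
Leg 2: +148.8° → +11.8°, shortest Δλ = -137.0° (west) — does not cross 180°.
Leg 3: +11.8° → +41.8°, shortest Δλ = 30.0° (east) — does not cross 180°.
Leg 4: +41.8° → -170.0°, shortest Δλ = 148.2° (east) — crosses 180°.
Total crossings: 2.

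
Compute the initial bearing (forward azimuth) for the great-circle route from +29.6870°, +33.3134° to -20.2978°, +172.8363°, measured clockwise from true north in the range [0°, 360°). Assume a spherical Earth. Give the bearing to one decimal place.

Δλ = 172.8363 − 33.3134 = 139.5229°.
θ = atan2( sin Δλ · cos φ₂ , cos φ₁ · sin φ₂ − sin φ₁ · cos φ₂ · cos Δλ )
  = atan2(0.60883, 0.05197) = 85.121° → normalised to [0°, 360°): 85.121°.

85.1°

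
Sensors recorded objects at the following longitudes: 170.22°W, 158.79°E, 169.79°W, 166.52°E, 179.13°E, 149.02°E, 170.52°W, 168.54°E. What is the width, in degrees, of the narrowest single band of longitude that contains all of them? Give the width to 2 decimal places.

Sort the longitudes: -170.52°, -170.22°, -169.79°, +149.02°, +158.79°, +166.52°, +168.54°, +179.13°.
Eastward gaps between consecutive values (wrapping around): 0.30°, 0.43°, 318.81°, 9.77°, 7.73°, 2.02°, 10.59°, 10.35°.
Largest gap = 318.81° ⇒ minimal covering band is its complement: 360° − 318.81° = 41.19°.
Band runs from +149.02° eastward to -169.79°, crossing the antimeridian.

41.19°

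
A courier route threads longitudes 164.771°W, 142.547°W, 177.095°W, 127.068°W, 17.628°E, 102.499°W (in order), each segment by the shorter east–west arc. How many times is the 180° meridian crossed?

0

Leg 1: -164.771° → -142.547°, shortest Δλ = 22.224° (east) — does not cross 180°.
Leg 2: -142.547° → -177.095°, shortest Δλ = -34.548° (west) — does not cross 180°.
Leg 3: -177.095° → -127.068°, shortest Δλ = 50.027° (east) — does not cross 180°.
Leg 4: -127.068° → +17.628°, shortest Δλ = 144.696° (east) — does not cross 180°.
Leg 5: +17.628° → -102.499°, shortest Δλ = -120.127° (west) — does not cross 180°.
Total crossings: 0.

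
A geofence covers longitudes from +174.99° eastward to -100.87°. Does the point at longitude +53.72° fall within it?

Band width going east from +174.99° to -100.87°: ((-100.87 − 174.99) mod 360) = 84.14°.
Offset of +53.72° east of the west edge: ((53.72 − 174.99) mod 360) = 238.73°.
238.73° > 84.14° ⇒ outside.

No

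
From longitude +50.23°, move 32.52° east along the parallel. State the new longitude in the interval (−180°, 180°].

+82.75°

Start at +50.23°; shift +32.52° → +82.75°.
+82.75° already lies in (−180°, 180°].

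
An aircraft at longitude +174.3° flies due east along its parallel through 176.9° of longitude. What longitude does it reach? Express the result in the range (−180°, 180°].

-8.8°

Start at +174.3°; shift +176.9° → +351.2°.
+351.2° lies outside (−180°, 180°]; subtract 360° → -8.8°.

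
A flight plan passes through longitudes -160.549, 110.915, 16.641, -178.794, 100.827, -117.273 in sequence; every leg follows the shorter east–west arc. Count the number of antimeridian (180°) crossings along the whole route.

4

Leg 1: -160.549° → +110.915°, shortest Δλ = -88.536° (west) — crosses 180°.
Leg 2: +110.915° → +16.641°, shortest Δλ = -94.274° (west) — does not cross 180°.
Leg 3: +16.641° → -178.794°, shortest Δλ = 164.565° (east) — crosses 180°.
Leg 4: -178.794° → +100.827°, shortest Δλ = -80.379° (west) — crosses 180°.
Leg 5: +100.827° → -117.273°, shortest Δλ = 141.9° (east) — crosses 180°.
Total crossings: 4.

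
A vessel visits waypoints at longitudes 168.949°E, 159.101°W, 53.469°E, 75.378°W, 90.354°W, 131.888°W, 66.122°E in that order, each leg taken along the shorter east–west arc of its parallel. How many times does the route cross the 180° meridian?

Leg 1: +168.949° → -159.101°, shortest Δλ = 31.95° (east) — crosses 180°.
Leg 2: -159.101° → +53.469°, shortest Δλ = -147.43° (west) — crosses 180°.
Leg 3: +53.469° → -75.378°, shortest Δλ = -128.847° (west) — does not cross 180°.
Leg 4: -75.378° → -90.354°, shortest Δλ = -14.976° (west) — does not cross 180°.
Leg 5: -90.354° → -131.888°, shortest Δλ = -41.534° (west) — does not cross 180°.
Leg 6: -131.888° → +66.122°, shortest Δλ = -161.99° (west) — crosses 180°.
Total crossings: 3.

3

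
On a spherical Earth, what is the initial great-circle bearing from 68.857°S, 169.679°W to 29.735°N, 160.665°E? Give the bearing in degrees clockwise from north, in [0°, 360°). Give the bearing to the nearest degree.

334°

Δλ = 160.665 − -169.679 = 330.344°; wrapped into (−180°, 180°]: -29.656°.
θ = atan2( sin Δλ · cos φ₂ , cos φ₁ · sin φ₂ − sin φ₁ · cos φ₂ · cos Δλ )
  = atan2(-0.42964, 0.88269) = -25.954° → normalised to [0°, 360°): 334.046°.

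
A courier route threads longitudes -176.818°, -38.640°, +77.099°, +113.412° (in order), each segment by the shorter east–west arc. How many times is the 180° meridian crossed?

Leg 1: -176.818° → -38.640°, shortest Δλ = 138.178° (east) — does not cross 180°.
Leg 2: -38.640° → +77.099°, shortest Δλ = 115.739° (east) — does not cross 180°.
Leg 3: +77.099° → +113.412°, shortest Δλ = 36.313° (east) — does not cross 180°.
Total crossings: 0.

0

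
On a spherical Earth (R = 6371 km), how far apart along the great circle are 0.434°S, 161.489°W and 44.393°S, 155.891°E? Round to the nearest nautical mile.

3478 nmi

Δλ = 155.891 − -161.489 = 317.380°; wrapped into (−180°, 180°]: -42.620°.
Δφ = -44.393 − -0.434 = -43.959°.
a = sin²(Δφ/2) + cos φ₁ · cos φ₂ · sin²(Δλ/2) = 0.234450.
c = 2·atan2(√a, √(1−a)) = 1.01090 rad → d = 6371·c ≈ 6440.44 km ≈ 3477.56 nmi.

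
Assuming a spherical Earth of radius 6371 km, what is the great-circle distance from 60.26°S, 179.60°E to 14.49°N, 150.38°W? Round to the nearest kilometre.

Δλ = -150.38 − 179.60 = -329.98°; wrapped into (−180°, 180°]: 30.02°.
Δφ = 14.49 − -60.26 = 74.75°.
a = sin²(Δφ/2) + cos φ₁ · cos φ₂ · sin²(Δλ/2) = 0.400699.
c = 2·atan2(√a, √(1−a)) = 1.37087 rad → d = 6371·c ≈ 8733.79 km.

8734 km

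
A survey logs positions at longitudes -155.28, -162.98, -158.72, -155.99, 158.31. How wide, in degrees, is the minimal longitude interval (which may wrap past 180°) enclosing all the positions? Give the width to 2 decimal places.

Sort the longitudes: -162.98°, -158.72°, -155.99°, -155.28°, +158.31°.
Eastward gaps between consecutive values (wrapping around): 4.26°, 2.73°, 0.71°, 313.59°, 38.71°.
Largest gap = 313.59° ⇒ minimal covering band is its complement: 360° − 313.59° = 46.41°.
Band runs from +158.31° eastward to -155.28°, crossing the antimeridian.

46.41°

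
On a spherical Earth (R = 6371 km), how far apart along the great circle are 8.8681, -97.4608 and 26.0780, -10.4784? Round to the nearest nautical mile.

5009 nmi

Δλ = -10.4784 − -97.4608 = 86.9824°.
Δφ = 26.0780 − 8.8681 = 17.2099°.
a = sin²(Δφ/2) + cos φ₁ · cos φ₂ · sin²(Δλ/2) = 0.442757.
c = 2·atan2(√a, √(1−a)) = 1.45606 rad → d = 6371·c ≈ 9276.55 km ≈ 5008.94 nmi.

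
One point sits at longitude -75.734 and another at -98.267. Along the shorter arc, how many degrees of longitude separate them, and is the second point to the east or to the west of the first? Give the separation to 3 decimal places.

22.533° west

Raw difference: -98.267 − -75.734 = -22.533°.
Normalise into (−180°, 180°]: -22.533° stays -22.533°.
Negative ⇒ the second point lies to the west; separation 22.533°.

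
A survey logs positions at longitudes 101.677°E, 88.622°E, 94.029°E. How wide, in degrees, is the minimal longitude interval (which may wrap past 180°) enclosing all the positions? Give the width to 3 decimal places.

13.055°

Sort the longitudes: +88.622°, +94.029°, +101.677°.
Eastward gaps between consecutive values (wrapping around): 5.407°, 7.648°, 346.945°.
Largest gap = 346.945° ⇒ minimal covering band is its complement: 360° − 346.945° = 13.055°.
Band runs from +88.622° eastward to +101.677°.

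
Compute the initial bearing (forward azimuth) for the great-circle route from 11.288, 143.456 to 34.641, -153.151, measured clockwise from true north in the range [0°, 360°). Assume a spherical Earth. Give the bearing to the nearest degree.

57°

Δλ = -153.151 − 143.456 = -296.607°; wrapped into (−180°, 180°]: 63.393°.
θ = atan2( sin Δλ · cos φ₂ , cos φ₁ · sin φ₂ − sin φ₁ · cos φ₂ · cos Δλ )
  = atan2(0.73560, 0.48531) = 56.585° → normalised to [0°, 360°): 56.585°.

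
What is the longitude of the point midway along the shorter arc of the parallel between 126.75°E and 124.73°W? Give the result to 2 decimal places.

178.99°W

Signed shortest Δλ from +126.75° to -124.73° is +108.52°.
Midpoint longitude = +126.75° + (+108.52°)/2 = +126.75° + 54.26° = +181.01°.
Normalise into (−180°, 180°]: -178.99°.
(The naïve average (+126.75 + -124.73)/2 = 1.01° is on the wrong side of the globe.)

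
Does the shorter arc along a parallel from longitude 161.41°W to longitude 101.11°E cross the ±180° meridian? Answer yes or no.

Yes

Naïve |101.11 − -161.41| = 262.52° > 180°, so the shorter arc goes the other way round — across 180°.
Signed shortest Δλ = ((101.11 − -161.41 + 180) mod 360) − 180 = -97.48°.
Going west by 97.48° from -161.41° passes through 180° before reaching +101.11°.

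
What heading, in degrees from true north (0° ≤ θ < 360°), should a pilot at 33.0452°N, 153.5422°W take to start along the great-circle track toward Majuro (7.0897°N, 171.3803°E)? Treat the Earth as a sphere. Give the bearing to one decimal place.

239.2°

Δλ = 171.3803 − -153.5422 = 324.9225°; wrapped into (−180°, 180°]: -35.0775°.
θ = atan2( sin Δλ · cos φ₂ , cos φ₁ · sin φ₂ − sin φ₁ · cos φ₂ · cos Δλ )
  = atan2(-0.57029, -0.33939) = -120.758° → normalised to [0°, 360°): 239.242°.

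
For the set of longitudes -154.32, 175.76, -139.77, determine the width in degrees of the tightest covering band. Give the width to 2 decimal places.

Sort the longitudes: -154.32°, -139.77°, +175.76°.
Eastward gaps between consecutive values (wrapping around): 14.55°, 315.53°, 29.92°.
Largest gap = 315.53° ⇒ minimal covering band is its complement: 360° − 315.53° = 44.47°.
Band runs from +175.76° eastward to -139.77°, crossing the antimeridian.

44.47°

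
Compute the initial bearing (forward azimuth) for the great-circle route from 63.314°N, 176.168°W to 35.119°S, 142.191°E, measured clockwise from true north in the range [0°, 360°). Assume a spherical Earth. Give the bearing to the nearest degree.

Δλ = 142.191 − -176.168 = 318.359°; wrapped into (−180°, 180°]: -41.641°.
θ = atan2( sin Δλ · cos φ₂ , cos φ₁ · sin φ₂ − sin φ₁ · cos φ₂ · cos Δλ )
  = atan2(-0.54350, -0.80452) = -145.959° → normalised to [0°, 360°): 214.041°.

214°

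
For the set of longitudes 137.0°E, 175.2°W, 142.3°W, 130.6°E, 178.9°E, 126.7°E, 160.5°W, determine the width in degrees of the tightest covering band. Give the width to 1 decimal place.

91.0°

Sort the longitudes: -175.2°, -160.5°, -142.3°, +126.7°, +130.6°, +137.0°, +178.9°.
Eastward gaps between consecutive values (wrapping around): 14.7°, 18.2°, 269.0°, 3.9°, 6.4°, 41.9°, 5.9°.
Largest gap = 269.0° ⇒ minimal covering band is its complement: 360° − 269.0° = 91.0°.
Band runs from +126.7° eastward to -142.3°, crossing the antimeridian.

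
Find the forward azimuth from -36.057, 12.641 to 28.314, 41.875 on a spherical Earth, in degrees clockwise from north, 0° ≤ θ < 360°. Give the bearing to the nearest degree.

27°

Δλ = 41.875 − 12.641 = 29.234°.
θ = atan2( sin Δλ · cos φ₂ , cos φ₁ · sin φ₂ − sin φ₁ · cos φ₂ · cos Δλ )
  = atan2(0.42995, 0.83562) = 27.227° → normalised to [0°, 360°): 27.227°.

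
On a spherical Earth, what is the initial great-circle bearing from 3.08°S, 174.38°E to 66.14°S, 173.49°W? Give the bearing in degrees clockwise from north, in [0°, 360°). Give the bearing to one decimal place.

174.6°

Δλ = -173.49 − 174.38 = -347.87°; wrapped into (−180°, 180°]: 12.13°.
θ = atan2( sin Δλ · cos φ₂ , cos φ₁ · sin φ₂ − sin φ₁ · cos φ₂ · cos Δλ )
  = atan2(0.08500, -0.89197) = 174.557° → normalised to [0°, 360°): 174.557°.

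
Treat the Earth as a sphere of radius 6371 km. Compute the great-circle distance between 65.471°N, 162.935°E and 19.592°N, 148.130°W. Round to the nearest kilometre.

6205 km

Δλ = -148.130 − 162.935 = -311.065°; wrapped into (−180°, 180°]: 48.935°.
Δφ = 19.592 − 65.471 = -45.879°.
a = sin²(Δφ/2) + cos φ₁ · cos φ₂ · sin²(Δλ/2) = 0.219005.
c = 2·atan2(√a, √(1−a)) = 0.97401 rad → d = 6371·c ≈ 6205.40 km.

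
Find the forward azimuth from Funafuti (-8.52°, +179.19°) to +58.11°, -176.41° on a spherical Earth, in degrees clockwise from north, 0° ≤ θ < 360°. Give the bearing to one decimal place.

Δλ = -176.41 − 179.19 = -355.60°; wrapped into (−180°, 180°]: 4.40°.
θ = atan2( sin Δλ · cos φ₂ , cos φ₁ · sin φ₂ − sin φ₁ · cos φ₂ · cos Δλ )
  = atan2(0.04053, 0.91773) = 2.529° → normalised to [0°, 360°): 2.529°.

2.5°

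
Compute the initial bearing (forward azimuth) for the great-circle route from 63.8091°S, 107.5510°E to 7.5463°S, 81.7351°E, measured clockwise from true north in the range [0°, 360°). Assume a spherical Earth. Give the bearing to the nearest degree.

Δλ = 81.7351 − 107.5510 = -25.8159°.
θ = atan2( sin Δλ · cos φ₂ , cos φ₁ · sin φ₂ − sin φ₁ · cos φ₂ · cos Δλ )
  = atan2(-0.43171, 0.74281) = -30.164° → normalised to [0°, 360°): 329.836°.

330°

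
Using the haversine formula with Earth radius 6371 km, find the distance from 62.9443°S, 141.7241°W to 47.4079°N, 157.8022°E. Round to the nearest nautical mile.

Δλ = 157.8022 − -141.7241 = 299.5263°; wrapped into (−180°, 180°]: -60.4737°.
Δφ = 47.4079 − -62.9443 = 110.3522°.
a = sin²(Δφ/2) + cos φ₁ · cos φ₂ · sin²(Δλ/2) = 0.751958.
c = 2·atan2(√a, √(1−a)) = 2.09892 rad → d = 6371·c ≈ 13372.24 km ≈ 7220.43 nmi.

7220 nmi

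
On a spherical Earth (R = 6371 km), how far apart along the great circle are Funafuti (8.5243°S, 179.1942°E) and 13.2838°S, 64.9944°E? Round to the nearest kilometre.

Δλ = 64.9944 − 179.1942 = -114.1998°.
Δφ = -13.2838 − -8.5243 = -4.7595°.
a = sin²(Δφ/2) + cos φ₁ · cos φ₂ · sin²(Δλ/2) = 0.680243.
c = 2·atan2(√a, √(1−a)) = 1.93958 rad → d = 6371·c ≈ 12357.09 km.

12357 km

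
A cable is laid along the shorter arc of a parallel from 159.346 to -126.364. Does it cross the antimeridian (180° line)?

Yes

Naïve |-126.364 − 159.346| = 285.71° > 180°, so the shorter arc goes the other way round — across 180°.
Signed shortest Δλ = ((-126.364 − 159.346 + 180) mod 360) − 180 = 74.29°.
Going east by 74.29° from +159.346° passes through 180° before reaching -126.364°.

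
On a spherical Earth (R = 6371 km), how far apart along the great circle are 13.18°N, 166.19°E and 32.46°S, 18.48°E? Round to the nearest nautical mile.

Δλ = 18.48 − 166.19 = -147.71°.
Δφ = -32.46 − 13.18 = -45.64°.
a = sin²(Δφ/2) + cos φ₁ · cos φ₂ · sin²(Δλ/2) = 0.908435.
c = 2·atan2(√a, √(1−a)) = 2.52676 rad → d = 6371·c ≈ 16097.98 km ≈ 8692.21 nmi.

8692 nmi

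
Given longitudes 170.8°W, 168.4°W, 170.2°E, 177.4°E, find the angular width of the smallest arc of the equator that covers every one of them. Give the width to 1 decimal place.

21.4°

Sort the longitudes: -170.8°, -168.4°, +170.2°, +177.4°.
Eastward gaps between consecutive values (wrapping around): 2.4°, 338.6°, 7.2°, 11.8°.
Largest gap = 338.6° ⇒ minimal covering band is its complement: 360° − 338.6° = 21.4°.
Band runs from +170.2° eastward to -168.4°, crossing the antimeridian.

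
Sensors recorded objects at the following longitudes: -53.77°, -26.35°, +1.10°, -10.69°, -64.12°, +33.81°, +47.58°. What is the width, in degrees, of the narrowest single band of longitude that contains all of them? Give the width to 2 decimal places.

Sort the longitudes: -64.12°, -53.77°, -26.35°, -10.69°, +1.10°, +33.81°, +47.58°.
Eastward gaps between consecutive values (wrapping around): 10.35°, 27.42°, 15.66°, 11.79°, 32.71°, 13.77°, 248.30°.
Largest gap = 248.30° ⇒ minimal covering band is its complement: 360° − 248.30° = 111.70°.
Band runs from -64.12° eastward to +47.58°.

111.70°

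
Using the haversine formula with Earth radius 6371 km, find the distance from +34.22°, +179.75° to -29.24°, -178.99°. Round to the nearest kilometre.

7058 km

Δλ = -178.99 − 179.75 = -358.74°; wrapped into (−180°, 180°]: 1.26°.
Δφ = -29.24 − 34.22 = -63.46°.
a = sin²(Δφ/2) + cos φ₁ · cos φ₂ · sin²(Δλ/2) = 0.276676.
c = 2·atan2(√a, √(1−a)) = 1.10778 rad → d = 6371·c ≈ 7057.67 km.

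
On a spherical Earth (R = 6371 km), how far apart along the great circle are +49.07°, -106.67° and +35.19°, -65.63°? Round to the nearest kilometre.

3663 km

Δλ = -65.63 − -106.67 = 41.04°.
Δφ = 35.19 − 49.07 = -13.88°.
a = sin²(Δφ/2) + cos φ₁ · cos φ₂ · sin²(Δλ/2) = 0.080388.
c = 2·atan2(√a, √(1−a)) = 0.57494 rad → d = 6371·c ≈ 3662.95 km.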